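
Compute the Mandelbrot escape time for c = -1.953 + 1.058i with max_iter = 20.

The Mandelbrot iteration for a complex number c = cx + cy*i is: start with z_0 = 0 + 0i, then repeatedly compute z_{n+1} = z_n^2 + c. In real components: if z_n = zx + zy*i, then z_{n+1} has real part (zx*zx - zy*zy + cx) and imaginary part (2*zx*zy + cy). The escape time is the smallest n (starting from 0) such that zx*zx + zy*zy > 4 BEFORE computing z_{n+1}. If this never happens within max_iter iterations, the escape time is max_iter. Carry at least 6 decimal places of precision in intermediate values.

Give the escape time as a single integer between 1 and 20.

Answer: 1

Derivation:
z_0 = 0 + 0i, c = -1.9530 + 1.0580i
Iter 1: z = -1.9530 + 1.0580i, |z|^2 = 4.9336
Escaped at iteration 1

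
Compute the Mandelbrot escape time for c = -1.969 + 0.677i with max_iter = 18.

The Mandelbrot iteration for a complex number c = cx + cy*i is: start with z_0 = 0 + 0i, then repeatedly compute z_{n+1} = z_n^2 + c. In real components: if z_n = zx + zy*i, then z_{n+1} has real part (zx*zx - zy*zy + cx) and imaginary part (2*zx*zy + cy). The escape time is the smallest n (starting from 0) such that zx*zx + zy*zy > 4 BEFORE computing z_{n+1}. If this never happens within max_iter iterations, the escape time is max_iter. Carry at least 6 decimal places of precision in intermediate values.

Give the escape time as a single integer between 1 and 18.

z_0 = 0 + 0i, c = -1.9690 + 0.6770i
Iter 1: z = -1.9690 + 0.6770i, |z|^2 = 4.3353
Escaped at iteration 1

Answer: 1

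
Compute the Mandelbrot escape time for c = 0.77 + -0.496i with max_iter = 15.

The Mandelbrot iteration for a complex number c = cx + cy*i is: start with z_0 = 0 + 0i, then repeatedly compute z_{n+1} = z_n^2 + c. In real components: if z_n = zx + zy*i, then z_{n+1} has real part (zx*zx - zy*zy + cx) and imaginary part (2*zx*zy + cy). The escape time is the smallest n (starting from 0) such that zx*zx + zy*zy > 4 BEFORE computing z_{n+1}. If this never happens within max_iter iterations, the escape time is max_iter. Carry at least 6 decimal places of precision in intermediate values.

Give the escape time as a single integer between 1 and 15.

Answer: 3

Derivation:
z_0 = 0 + 0i, c = 0.7700 + -0.4960i
Iter 1: z = 0.7700 + -0.4960i, |z|^2 = 0.8389
Iter 2: z = 1.1169 + -1.2598i, |z|^2 = 2.8346
Iter 3: z = 0.4302 + -3.3102i, |z|^2 = 11.1425
Escaped at iteration 3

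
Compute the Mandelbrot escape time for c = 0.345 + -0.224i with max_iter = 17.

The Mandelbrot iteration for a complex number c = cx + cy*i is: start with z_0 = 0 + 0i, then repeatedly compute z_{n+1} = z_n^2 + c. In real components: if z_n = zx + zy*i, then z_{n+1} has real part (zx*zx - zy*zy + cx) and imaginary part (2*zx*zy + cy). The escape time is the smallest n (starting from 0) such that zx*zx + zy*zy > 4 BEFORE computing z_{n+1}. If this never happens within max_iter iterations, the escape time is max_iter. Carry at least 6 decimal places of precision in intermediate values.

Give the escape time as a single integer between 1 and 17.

z_0 = 0 + 0i, c = 0.3450 + -0.2240i
Iter 1: z = 0.3450 + -0.2240i, |z|^2 = 0.1692
Iter 2: z = 0.4138 + -0.3786i, |z|^2 = 0.3146
Iter 3: z = 0.3730 + -0.5373i, |z|^2 = 0.4278
Iter 4: z = 0.1954 + -0.6248i, |z|^2 = 0.4286
Iter 5: z = -0.0072 + -0.4681i, |z|^2 = 0.2192
Iter 6: z = 0.1259 + -0.2172i, |z|^2 = 0.0630
Iter 7: z = 0.3137 + -0.2787i, |z|^2 = 0.1761
Iter 8: z = 0.3657 + -0.3988i, |z|^2 = 0.2928
Iter 9: z = 0.3197 + -0.5157i, |z|^2 = 0.3681
Iter 10: z = 0.1812 + -0.5537i, |z|^2 = 0.3395
Iter 11: z = 0.0712 + -0.4247i, |z|^2 = 0.1855
Iter 12: z = 0.1697 + -0.2845i, |z|^2 = 0.1097
Iter 13: z = 0.2928 + -0.3206i, |z|^2 = 0.1885
Iter 14: z = 0.3280 + -0.4118i, |z|^2 = 0.2771
Iter 15: z = 0.2830 + -0.4941i, |z|^2 = 0.3243
Iter 16: z = 0.1810 + -0.5037i, |z|^2 = 0.2865

Answer: 17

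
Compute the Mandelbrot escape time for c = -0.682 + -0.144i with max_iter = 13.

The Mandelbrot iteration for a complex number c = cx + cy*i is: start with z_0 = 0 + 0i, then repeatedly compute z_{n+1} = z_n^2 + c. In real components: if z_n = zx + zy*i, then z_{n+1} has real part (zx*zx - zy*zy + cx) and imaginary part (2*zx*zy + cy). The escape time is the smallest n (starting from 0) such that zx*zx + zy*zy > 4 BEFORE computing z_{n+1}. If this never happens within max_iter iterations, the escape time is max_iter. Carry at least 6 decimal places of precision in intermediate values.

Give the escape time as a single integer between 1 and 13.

z_0 = 0 + 0i, c = -0.6820 + -0.1440i
Iter 1: z = -0.6820 + -0.1440i, |z|^2 = 0.4859
Iter 2: z = -0.2376 + 0.0524i, |z|^2 = 0.0592
Iter 3: z = -0.6283 + -0.1689i, |z|^2 = 0.4233
Iter 4: z = -0.3158 + 0.0682i, |z|^2 = 0.1044
Iter 5: z = -0.5869 + -0.1871i, |z|^2 = 0.3795
Iter 6: z = -0.3725 + 0.0756i, |z|^2 = 0.1445
Iter 7: z = -0.5490 + -0.2004i, |z|^2 = 0.3415
Iter 8: z = -0.4208 + 0.0760i, |z|^2 = 0.1828
Iter 9: z = -0.5107 + -0.2079i, |z|^2 = 0.3041
Iter 10: z = -0.4644 + 0.0684i, |z|^2 = 0.2204
Iter 11: z = -0.4710 + -0.2075i, |z|^2 = 0.2649
Iter 12: z = -0.5032 + 0.0515i, |z|^2 = 0.2559

Answer: 13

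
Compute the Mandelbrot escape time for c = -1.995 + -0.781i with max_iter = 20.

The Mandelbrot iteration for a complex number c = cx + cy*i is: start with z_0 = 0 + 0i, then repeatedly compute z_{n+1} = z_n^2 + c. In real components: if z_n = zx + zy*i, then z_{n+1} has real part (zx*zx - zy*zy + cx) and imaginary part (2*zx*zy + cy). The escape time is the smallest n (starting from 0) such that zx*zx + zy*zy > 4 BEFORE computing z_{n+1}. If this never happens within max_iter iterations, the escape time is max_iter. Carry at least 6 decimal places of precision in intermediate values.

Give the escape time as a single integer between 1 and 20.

z_0 = 0 + 0i, c = -1.9950 + -0.7810i
Iter 1: z = -1.9950 + -0.7810i, |z|^2 = 4.5900
Escaped at iteration 1

Answer: 1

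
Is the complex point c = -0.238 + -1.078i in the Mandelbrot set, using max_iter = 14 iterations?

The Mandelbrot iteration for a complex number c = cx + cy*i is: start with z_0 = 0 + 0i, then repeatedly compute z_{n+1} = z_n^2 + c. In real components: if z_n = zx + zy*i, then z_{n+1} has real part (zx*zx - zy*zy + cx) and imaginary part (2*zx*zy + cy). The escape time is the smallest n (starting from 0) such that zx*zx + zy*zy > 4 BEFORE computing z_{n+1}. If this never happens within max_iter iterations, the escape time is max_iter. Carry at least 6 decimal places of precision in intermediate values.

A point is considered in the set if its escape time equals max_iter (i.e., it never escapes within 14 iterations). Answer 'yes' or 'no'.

z_0 = 0 + 0i, c = -0.2380 + -1.0780i
Iter 1: z = -0.2380 + -1.0780i, |z|^2 = 1.2187
Iter 2: z = -1.3434 + -0.5649i, |z|^2 = 2.1239
Iter 3: z = 1.2478 + 0.4397i, |z|^2 = 1.7503
Iter 4: z = 1.1255 + 0.0194i, |z|^2 = 1.2671
Iter 5: z = 1.0284 + -1.0344i, |z|^2 = 2.1275
Iter 6: z = -0.2503 + -3.2055i, |z|^2 = 10.3378
Escaped at iteration 6

Answer: no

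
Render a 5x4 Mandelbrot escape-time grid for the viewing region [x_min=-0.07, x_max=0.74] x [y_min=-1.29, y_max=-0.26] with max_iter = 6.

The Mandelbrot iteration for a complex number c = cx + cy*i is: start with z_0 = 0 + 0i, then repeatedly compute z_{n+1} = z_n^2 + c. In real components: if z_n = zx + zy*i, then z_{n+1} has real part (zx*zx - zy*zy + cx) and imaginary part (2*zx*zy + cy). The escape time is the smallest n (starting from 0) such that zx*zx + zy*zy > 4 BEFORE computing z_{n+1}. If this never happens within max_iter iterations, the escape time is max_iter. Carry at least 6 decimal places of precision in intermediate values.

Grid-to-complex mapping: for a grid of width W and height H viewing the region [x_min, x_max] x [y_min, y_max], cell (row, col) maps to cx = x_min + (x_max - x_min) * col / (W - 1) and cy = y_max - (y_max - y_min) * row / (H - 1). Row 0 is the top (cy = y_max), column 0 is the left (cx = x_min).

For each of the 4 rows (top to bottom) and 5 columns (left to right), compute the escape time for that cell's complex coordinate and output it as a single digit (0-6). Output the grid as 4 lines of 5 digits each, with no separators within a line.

Answer: 66643
66643
64332
22222

Derivation:
(row=0, col=0): c = -0.0700 + -0.2600i → escape time 6
(row=0, col=1): c = 0.1325 + -0.2600i → escape time 6
(row=0, col=2): c = 0.3350 + -0.2600i → escape time 6
(row=0, col=3): c = 0.5375 + -0.2600i → escape time 4
(row=0, col=4): c = 0.7400 + -0.2600i → escape time 3
(row=1, col=0): c = -0.0700 + -0.6033i → escape time 6
(row=1, col=1): c = 0.1325 + -0.6033i → escape time 6
(row=1, col=2): c = 0.3350 + -0.6033i → escape time 6
(row=1, col=3): c = 0.5375 + -0.6033i → escape time 4
(row=1, col=4): c = 0.7400 + -0.6033i → escape time 3
(row=2, col=0): c = -0.0700 + -0.9467i → escape time 6
(row=2, col=1): c = 0.1325 + -0.9467i → escape time 4
(row=2, col=2): c = 0.3350 + -0.9467i → escape time 3
(row=2, col=3): c = 0.5375 + -0.9467i → escape time 3
(row=2, col=4): c = 0.7400 + -0.9467i → escape time 2
(row=3, col=0): c = -0.0700 + -1.2900i → escape time 2
(row=3, col=1): c = 0.1325 + -1.2900i → escape time 2
(row=3, col=2): c = 0.3350 + -1.2900i → escape time 2
(row=3, col=3): c = 0.5375 + -1.2900i → escape time 2
(row=3, col=4): c = 0.7400 + -1.2900i → escape time 2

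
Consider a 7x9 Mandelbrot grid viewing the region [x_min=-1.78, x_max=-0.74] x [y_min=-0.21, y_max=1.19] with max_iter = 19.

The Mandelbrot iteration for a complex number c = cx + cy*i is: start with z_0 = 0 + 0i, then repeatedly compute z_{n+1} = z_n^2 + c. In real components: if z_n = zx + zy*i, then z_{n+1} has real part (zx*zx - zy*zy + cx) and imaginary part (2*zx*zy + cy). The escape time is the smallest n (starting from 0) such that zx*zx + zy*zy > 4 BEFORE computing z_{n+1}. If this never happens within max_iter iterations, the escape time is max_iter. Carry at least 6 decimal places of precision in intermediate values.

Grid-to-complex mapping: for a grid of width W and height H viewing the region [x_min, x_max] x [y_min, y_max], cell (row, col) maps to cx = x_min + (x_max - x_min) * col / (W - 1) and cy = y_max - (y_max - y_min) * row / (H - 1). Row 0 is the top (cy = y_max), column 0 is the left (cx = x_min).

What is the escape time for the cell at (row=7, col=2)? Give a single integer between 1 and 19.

Answer: 12

Derivation:
z_0 = 0 + 0i, c = -1.4333 + -0.0350i
Iter 1: z = -1.4333 + -0.0350i, |z|^2 = 2.0557
Iter 2: z = 0.6199 + 0.0653i, |z|^2 = 0.3885
Iter 3: z = -1.0533 + 0.0460i, |z|^2 = 1.1116
Iter 4: z = -0.3259 + -0.1319i, |z|^2 = 0.1236
Iter 5: z = -1.3445 + 0.0510i, |z|^2 = 1.8103
Iter 6: z = 0.3718 + -0.1721i, |z|^2 = 0.1678
Iter 7: z = -1.3247 + -0.1630i, |z|^2 = 1.7815
Iter 8: z = 0.2950 + 0.3967i, |z|^2 = 0.2444
Iter 9: z = -1.5037 + 0.1991i, |z|^2 = 2.3007
Iter 10: z = 0.7881 + -0.6338i, |z|^2 = 1.0228
Iter 11: z = -1.2138 + -1.0340i, |z|^2 = 2.5425
Iter 12: z = -1.0290 + 2.4752i, |z|^2 = 7.1853
Escaped at iteration 12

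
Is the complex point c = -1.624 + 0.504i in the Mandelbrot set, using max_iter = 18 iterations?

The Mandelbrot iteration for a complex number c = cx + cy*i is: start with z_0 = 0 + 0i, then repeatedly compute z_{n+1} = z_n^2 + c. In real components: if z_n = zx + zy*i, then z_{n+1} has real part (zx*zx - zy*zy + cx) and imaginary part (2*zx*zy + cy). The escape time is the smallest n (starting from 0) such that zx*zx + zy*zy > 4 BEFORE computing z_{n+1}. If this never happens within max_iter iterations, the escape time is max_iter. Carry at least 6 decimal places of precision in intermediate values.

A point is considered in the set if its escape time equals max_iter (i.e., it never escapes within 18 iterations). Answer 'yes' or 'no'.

z_0 = 0 + 0i, c = -1.6240 + 0.5040i
Iter 1: z = -1.6240 + 0.5040i, |z|^2 = 2.8914
Iter 2: z = 0.7594 + -1.1330i, |z|^2 = 1.8603
Iter 3: z = -2.3310 + -1.2167i, |z|^2 = 6.9141
Escaped at iteration 3

Answer: no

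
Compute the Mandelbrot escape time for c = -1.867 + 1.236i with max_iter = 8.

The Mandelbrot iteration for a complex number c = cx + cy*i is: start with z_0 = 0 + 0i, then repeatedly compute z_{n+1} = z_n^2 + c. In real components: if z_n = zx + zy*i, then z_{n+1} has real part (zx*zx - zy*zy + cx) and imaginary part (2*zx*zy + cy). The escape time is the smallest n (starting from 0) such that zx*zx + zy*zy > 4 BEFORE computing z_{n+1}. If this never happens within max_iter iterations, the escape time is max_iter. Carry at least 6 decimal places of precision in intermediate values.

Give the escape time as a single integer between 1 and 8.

Answer: 1

Derivation:
z_0 = 0 + 0i, c = -1.8670 + 1.2360i
Iter 1: z = -1.8670 + 1.2360i, |z|^2 = 5.0134
Escaped at iteration 1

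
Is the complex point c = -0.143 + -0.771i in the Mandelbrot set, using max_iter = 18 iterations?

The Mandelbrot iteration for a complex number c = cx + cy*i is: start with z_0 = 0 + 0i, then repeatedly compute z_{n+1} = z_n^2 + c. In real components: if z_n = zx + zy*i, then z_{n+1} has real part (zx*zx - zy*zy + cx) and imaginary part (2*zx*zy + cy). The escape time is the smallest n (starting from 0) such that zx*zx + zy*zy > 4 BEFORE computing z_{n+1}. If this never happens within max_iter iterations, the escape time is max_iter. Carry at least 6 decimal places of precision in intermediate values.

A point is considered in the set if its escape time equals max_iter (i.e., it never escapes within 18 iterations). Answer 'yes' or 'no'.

z_0 = 0 + 0i, c = -0.1430 + -0.7710i
Iter 1: z = -0.1430 + -0.7710i, |z|^2 = 0.6149
Iter 2: z = -0.7170 + -0.5505i, |z|^2 = 0.8171
Iter 3: z = 0.0680 + 0.0184i, |z|^2 = 0.0050
Iter 4: z = -0.1387 + -0.7685i, |z|^2 = 0.6098
Iter 5: z = -0.7143 + -0.5578i, |z|^2 = 0.8214
Iter 6: z = 0.0561 + 0.0259i, |z|^2 = 0.0038
Iter 7: z = -0.1405 + -0.7681i, |z|^2 = 0.6097
Iter 8: z = -0.7132 + -0.5551i, |z|^2 = 0.8169
Iter 9: z = 0.0575 + 0.0209i, |z|^2 = 0.0037
Iter 10: z = -0.1401 + -0.7686i, |z|^2 = 0.6104
Iter 11: z = -0.7141 + -0.5556i, |z|^2 = 0.8186
Iter 12: z = 0.0583 + 0.0225i, |z|^2 = 0.0039
Iter 13: z = -0.1401 + -0.7684i, |z|^2 = 0.6100
Iter 14: z = -0.7138 + -0.5557i, |z|^2 = 0.8183
Iter 15: z = 0.0577 + 0.0223i, |z|^2 = 0.0038
Iter 16: z = -0.1402 + -0.7684i, |z|^2 = 0.6101
Iter 17: z = -0.7138 + -0.5556i, |z|^2 = 0.8182
Did not escape in 18 iterations → in set

Answer: yes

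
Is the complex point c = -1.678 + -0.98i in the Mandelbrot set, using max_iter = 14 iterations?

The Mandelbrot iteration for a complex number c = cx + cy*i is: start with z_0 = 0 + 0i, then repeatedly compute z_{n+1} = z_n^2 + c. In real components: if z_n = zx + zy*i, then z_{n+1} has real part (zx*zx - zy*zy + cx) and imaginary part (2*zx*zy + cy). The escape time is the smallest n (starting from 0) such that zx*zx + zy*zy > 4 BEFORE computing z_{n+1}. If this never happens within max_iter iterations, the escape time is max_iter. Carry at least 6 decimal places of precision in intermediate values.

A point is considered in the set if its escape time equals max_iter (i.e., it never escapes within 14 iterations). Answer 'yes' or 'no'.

z_0 = 0 + 0i, c = -1.6780 + -0.9800i
Iter 1: z = -1.6780 + -0.9800i, |z|^2 = 3.7761
Iter 2: z = 0.1773 + 2.3089i, |z|^2 = 5.3624
Escaped at iteration 2

Answer: no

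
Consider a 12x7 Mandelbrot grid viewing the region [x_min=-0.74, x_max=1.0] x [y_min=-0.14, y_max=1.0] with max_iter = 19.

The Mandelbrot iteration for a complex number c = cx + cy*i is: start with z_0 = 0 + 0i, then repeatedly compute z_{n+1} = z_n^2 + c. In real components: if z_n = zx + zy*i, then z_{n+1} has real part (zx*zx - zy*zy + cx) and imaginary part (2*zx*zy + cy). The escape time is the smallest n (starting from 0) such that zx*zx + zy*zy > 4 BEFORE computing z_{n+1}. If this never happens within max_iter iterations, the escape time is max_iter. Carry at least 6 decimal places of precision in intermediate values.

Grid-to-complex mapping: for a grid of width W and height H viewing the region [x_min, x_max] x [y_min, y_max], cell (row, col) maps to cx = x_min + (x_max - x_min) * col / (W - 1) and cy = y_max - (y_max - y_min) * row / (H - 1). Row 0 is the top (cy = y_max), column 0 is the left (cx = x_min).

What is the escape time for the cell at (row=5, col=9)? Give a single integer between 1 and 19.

z_0 = 0 + 0i, c = 0.6836 + 0.0500i
Iter 1: z = 0.6836 + 0.0500i, |z|^2 = 0.4699
Iter 2: z = 1.1485 + 0.1184i, |z|^2 = 1.3331
Iter 3: z = 1.9887 + 0.3219i, |z|^2 = 4.0584
Escaped at iteration 3

Answer: 3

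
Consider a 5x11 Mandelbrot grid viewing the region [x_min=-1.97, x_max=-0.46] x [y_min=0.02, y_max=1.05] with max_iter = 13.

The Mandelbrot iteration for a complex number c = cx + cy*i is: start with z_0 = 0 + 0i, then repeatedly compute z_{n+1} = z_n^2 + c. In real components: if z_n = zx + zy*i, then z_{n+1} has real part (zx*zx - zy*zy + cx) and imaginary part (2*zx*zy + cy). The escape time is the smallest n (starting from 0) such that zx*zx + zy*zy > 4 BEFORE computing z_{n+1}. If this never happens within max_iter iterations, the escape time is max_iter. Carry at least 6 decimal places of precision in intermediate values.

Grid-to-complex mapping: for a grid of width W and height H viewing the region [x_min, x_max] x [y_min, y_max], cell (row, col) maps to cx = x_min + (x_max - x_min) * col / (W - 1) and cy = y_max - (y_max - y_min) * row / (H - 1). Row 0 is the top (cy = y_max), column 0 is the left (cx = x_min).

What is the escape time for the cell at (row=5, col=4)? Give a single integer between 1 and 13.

z_0 = 0 + 0i, c = -0.4600 + 0.5350i
Iter 1: z = -0.4600 + 0.5350i, |z|^2 = 0.4978
Iter 2: z = -0.5346 + 0.0428i, |z|^2 = 0.2877
Iter 3: z = -0.1760 + 0.4892i, |z|^2 = 0.2703
Iter 4: z = -0.6684 + 0.3628i, |z|^2 = 0.5783
Iter 5: z = -0.1449 + 0.0501i, |z|^2 = 0.0235
Iter 6: z = -0.4415 + 0.5205i, |z|^2 = 0.4658
Iter 7: z = -0.5360 + 0.0754i, |z|^2 = 0.2930
Iter 8: z = -0.1784 + 0.4542i, |z|^2 = 0.2381
Iter 9: z = -0.6345 + 0.3729i, |z|^2 = 0.5416
Iter 10: z = -0.1966 + 0.0618i, |z|^2 = 0.0424
Iter 11: z = -0.4252 + 0.5107i, |z|^2 = 0.4416
Iter 12: z = -0.5401 + 0.1007i, |z|^2 = 0.3018

Answer: 13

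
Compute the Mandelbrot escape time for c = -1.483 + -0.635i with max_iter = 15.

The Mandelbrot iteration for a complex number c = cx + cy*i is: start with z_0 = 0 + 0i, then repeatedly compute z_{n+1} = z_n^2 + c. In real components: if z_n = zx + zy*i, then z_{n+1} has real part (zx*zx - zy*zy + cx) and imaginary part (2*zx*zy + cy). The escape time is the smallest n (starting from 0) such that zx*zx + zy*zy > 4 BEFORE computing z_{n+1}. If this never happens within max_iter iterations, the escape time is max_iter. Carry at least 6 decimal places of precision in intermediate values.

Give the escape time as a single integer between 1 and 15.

Answer: 3

Derivation:
z_0 = 0 + 0i, c = -1.4830 + -0.6350i
Iter 1: z = -1.4830 + -0.6350i, |z|^2 = 2.6025
Iter 2: z = 0.3131 + 1.2484i, |z|^2 = 1.6565
Iter 3: z = -2.9435 + 0.1467i, |z|^2 = 8.6858
Escaped at iteration 3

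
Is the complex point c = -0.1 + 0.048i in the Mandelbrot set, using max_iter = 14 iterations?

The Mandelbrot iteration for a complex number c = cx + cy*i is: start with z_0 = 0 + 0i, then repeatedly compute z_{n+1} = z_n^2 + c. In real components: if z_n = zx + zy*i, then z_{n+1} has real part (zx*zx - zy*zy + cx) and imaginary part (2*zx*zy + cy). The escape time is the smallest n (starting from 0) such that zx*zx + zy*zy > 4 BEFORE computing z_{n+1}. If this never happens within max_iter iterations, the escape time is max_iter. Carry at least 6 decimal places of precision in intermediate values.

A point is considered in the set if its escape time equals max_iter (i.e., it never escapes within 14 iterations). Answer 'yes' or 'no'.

z_0 = 0 + 0i, c = -0.1000 + 0.0480i
Iter 1: z = -0.1000 + 0.0480i, |z|^2 = 0.0123
Iter 2: z = -0.0923 + 0.0384i, |z|^2 = 0.0100
Iter 3: z = -0.0930 + 0.0409i, |z|^2 = 0.0103
Iter 4: z = -0.0930 + 0.0404i, |z|^2 = 0.0103
Iter 5: z = -0.0930 + 0.0405i, |z|^2 = 0.0103
Iter 6: z = -0.0930 + 0.0405i, |z|^2 = 0.0103
Iter 7: z = -0.0930 + 0.0405i, |z|^2 = 0.0103
Iter 8: z = -0.0930 + 0.0405i, |z|^2 = 0.0103
Iter 9: z = -0.0930 + 0.0405i, |z|^2 = 0.0103
Iter 10: z = -0.0930 + 0.0405i, |z|^2 = 0.0103
Iter 11: z = -0.0930 + 0.0405i, |z|^2 = 0.0103
Iter 12: z = -0.0930 + 0.0405i, |z|^2 = 0.0103
Iter 13: z = -0.0930 + 0.0405i, |z|^2 = 0.0103
Did not escape in 14 iterations → in set

Answer: yes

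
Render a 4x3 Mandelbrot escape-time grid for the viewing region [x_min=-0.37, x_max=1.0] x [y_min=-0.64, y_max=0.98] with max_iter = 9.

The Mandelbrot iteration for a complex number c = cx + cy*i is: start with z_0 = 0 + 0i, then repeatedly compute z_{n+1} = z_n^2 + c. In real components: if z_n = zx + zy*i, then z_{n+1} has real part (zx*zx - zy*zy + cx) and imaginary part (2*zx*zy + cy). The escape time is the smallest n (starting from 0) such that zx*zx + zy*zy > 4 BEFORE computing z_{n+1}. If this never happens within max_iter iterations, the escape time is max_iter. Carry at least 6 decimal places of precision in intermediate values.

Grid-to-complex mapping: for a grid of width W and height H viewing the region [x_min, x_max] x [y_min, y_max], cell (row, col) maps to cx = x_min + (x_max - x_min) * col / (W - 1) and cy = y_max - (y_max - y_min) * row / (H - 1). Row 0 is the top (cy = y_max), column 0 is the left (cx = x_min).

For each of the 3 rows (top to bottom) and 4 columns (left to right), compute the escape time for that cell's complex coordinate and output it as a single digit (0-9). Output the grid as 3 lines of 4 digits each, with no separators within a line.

(row=0, col=0): c = -0.3700 + 0.9800i → escape time 5
(row=0, col=1): c = 0.0867 + 0.9800i → escape time 4
(row=0, col=2): c = 0.5433 + 0.9800i → escape time 2
(row=0, col=3): c = 1.0000 + 0.9800i → escape time 2
(row=1, col=0): c = -0.3700 + 0.1700i → escape time 9
(row=1, col=1): c = 0.0867 + 0.1700i → escape time 9
(row=1, col=2): c = 0.5433 + 0.1700i → escape time 4
(row=1, col=3): c = 1.0000 + 0.1700i → escape time 2
(row=2, col=0): c = -0.3700 + -0.6400i → escape time 9
(row=2, col=1): c = 0.0867 + -0.6400i → escape time 9
(row=2, col=2): c = 0.5433 + -0.6400i → escape time 3
(row=2, col=3): c = 1.0000 + -0.6400i → escape time 2

Answer: 5422
9942
9932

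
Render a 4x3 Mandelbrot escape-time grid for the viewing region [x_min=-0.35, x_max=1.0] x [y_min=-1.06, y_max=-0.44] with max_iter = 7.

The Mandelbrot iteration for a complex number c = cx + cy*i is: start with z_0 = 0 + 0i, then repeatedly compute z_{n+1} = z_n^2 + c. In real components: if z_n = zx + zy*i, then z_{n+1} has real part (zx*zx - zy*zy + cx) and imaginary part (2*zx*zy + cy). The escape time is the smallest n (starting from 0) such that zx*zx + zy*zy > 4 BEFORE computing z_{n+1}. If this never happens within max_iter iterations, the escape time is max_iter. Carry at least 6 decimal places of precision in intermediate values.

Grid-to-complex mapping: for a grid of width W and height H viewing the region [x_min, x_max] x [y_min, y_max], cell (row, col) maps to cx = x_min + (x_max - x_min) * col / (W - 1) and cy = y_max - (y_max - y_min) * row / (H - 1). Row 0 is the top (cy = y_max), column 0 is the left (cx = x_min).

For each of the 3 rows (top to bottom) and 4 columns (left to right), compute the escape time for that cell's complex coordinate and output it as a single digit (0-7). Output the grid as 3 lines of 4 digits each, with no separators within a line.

(row=0, col=0): c = -0.3500 + -0.4400i → escape time 7
(row=0, col=1): c = 0.1000 + -0.4400i → escape time 7
(row=0, col=2): c = 0.5500 + -0.4400i → escape time 4
(row=0, col=3): c = 1.0000 + -0.4400i → escape time 2
(row=1, col=0): c = -0.3500 + -0.7500i → escape time 7
(row=1, col=1): c = 0.1000 + -0.7500i → escape time 7
(row=1, col=2): c = 0.5500 + -0.7500i → escape time 3
(row=1, col=3): c = 1.0000 + -0.7500i → escape time 2
(row=2, col=0): c = -0.3500 + -1.0600i → escape time 4
(row=2, col=1): c = 0.1000 + -1.0600i → escape time 4
(row=2, col=2): c = 0.5500 + -1.0600i → escape time 2
(row=2, col=3): c = 1.0000 + -1.0600i → escape time 2

Answer: 7742
7732
4422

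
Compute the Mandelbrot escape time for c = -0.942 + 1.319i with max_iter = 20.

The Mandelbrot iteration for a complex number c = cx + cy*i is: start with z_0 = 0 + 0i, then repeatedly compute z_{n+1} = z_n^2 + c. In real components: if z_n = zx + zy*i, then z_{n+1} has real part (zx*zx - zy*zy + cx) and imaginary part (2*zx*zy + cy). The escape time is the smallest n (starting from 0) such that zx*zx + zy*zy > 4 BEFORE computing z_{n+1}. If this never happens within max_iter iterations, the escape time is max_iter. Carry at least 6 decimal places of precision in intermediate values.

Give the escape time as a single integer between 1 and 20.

z_0 = 0 + 0i, c = -0.9420 + 1.3190i
Iter 1: z = -0.9420 + 1.3190i, |z|^2 = 2.6271
Iter 2: z = -1.7944 + -1.1660i, |z|^2 = 4.5794
Escaped at iteration 2

Answer: 2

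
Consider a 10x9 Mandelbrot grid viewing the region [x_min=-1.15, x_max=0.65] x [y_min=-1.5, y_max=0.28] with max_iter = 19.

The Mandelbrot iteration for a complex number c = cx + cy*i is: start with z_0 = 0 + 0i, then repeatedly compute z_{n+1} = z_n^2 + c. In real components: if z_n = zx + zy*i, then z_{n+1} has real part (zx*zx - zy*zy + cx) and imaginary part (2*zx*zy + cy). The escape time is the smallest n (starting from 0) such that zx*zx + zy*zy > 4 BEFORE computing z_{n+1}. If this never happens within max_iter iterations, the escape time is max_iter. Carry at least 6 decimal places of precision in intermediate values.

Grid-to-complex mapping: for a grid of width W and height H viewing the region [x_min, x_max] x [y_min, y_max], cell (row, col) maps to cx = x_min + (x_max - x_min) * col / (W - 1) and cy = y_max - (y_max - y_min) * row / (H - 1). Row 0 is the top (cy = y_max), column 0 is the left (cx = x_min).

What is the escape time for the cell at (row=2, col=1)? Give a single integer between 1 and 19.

Answer: 19

Derivation:
z_0 = 0 + 0i, c = -0.9500 + -0.1650i
Iter 1: z = -0.9500 + -0.1650i, |z|^2 = 0.9297
Iter 2: z = -0.0747 + 0.1485i, |z|^2 = 0.0276
Iter 3: z = -0.9665 + -0.1872i, |z|^2 = 0.9691
Iter 4: z = -0.0510 + 0.1968i, |z|^2 = 0.0413
Iter 5: z = -0.9861 + -0.1851i, |z|^2 = 1.0067
Iter 6: z = -0.0118 + 0.2000i, |z|^2 = 0.0401
Iter 7: z = -0.9899 + -0.1697i, |z|^2 = 1.0086
Iter 8: z = 0.0010 + 0.1710i, |z|^2 = 0.0292
Iter 9: z = -0.9792 + -0.1646i, |z|^2 = 0.9860
Iter 10: z = -0.0182 + 0.1575i, |z|^2 = 0.0251
Iter 11: z = -0.9745 + -0.1707i, |z|^2 = 0.9787
Iter 12: z = -0.0296 + 0.1678i, |z|^2 = 0.0290
Iter 13: z = -0.9773 + -0.1749i, |z|^2 = 0.9856
Iter 14: z = -0.0256 + 0.1769i, |z|^2 = 0.0319
Iter 15: z = -0.9806 + -0.1740i, |z|^2 = 0.9919
Iter 16: z = -0.0186 + 0.1763i, |z|^2 = 0.0314
Iter 17: z = -0.9807 + -0.1716i, |z|^2 = 0.9913
Iter 18: z = -0.0176 + 0.1715i, |z|^2 = 0.0297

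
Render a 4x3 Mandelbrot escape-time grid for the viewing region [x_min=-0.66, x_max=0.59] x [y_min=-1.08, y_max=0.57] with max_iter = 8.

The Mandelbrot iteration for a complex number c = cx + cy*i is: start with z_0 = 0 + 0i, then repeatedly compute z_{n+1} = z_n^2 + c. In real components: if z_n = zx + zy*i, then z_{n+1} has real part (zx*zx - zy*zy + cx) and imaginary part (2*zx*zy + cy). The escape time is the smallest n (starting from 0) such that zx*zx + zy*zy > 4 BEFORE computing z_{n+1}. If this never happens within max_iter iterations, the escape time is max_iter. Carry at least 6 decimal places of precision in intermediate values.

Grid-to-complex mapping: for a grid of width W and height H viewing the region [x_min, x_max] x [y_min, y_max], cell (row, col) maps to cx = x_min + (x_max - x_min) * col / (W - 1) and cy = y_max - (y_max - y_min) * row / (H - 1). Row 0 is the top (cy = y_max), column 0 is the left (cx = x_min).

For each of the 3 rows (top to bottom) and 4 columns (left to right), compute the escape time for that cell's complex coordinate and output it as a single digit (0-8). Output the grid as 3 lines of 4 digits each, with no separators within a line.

(row=0, col=0): c = -0.6600 + 0.5700i → escape time 7
(row=0, col=1): c = -0.2433 + 0.5700i → escape time 8
(row=0, col=2): c = 0.1733 + 0.5700i → escape time 8
(row=0, col=3): c = 0.5900 + 0.5700i → escape time 3
(row=1, col=0): c = -0.6600 + -0.2550i → escape time 8
(row=1, col=1): c = -0.2433 + -0.2550i → escape time 8
(row=1, col=2): c = 0.1733 + -0.2550i → escape time 8
(row=1, col=3): c = 0.5900 + -0.2550i → escape time 4
(row=2, col=0): c = -0.6600 + -1.0800i → escape time 3
(row=2, col=1): c = -0.2433 + -1.0800i → escape time 6
(row=2, col=2): c = 0.1733 + -1.0800i → escape time 4
(row=2, col=3): c = 0.5900 + -1.0800i → escape time 2

Answer: 7883
8884
3642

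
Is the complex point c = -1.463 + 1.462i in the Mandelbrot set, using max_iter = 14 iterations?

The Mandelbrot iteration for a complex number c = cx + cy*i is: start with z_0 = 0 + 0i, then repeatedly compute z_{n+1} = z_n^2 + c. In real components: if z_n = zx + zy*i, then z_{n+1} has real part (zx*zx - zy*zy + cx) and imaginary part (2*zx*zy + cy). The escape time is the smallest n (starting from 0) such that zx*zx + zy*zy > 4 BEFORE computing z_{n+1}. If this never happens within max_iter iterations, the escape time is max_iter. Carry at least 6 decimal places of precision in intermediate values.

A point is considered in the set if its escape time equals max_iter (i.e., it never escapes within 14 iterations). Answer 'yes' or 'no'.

z_0 = 0 + 0i, c = -1.4630 + 1.4620i
Iter 1: z = -1.4630 + 1.4620i, |z|^2 = 4.2778
Escaped at iteration 1

Answer: no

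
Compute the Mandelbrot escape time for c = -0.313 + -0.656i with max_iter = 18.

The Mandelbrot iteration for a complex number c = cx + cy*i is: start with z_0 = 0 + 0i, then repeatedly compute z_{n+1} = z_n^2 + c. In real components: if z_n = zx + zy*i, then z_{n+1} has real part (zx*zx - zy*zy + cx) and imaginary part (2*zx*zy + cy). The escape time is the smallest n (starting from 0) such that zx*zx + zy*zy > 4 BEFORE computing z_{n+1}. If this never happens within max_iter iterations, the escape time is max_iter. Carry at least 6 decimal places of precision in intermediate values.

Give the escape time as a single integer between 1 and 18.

Answer: 18

Derivation:
z_0 = 0 + 0i, c = -0.3130 + -0.6560i
Iter 1: z = -0.3130 + -0.6560i, |z|^2 = 0.5283
Iter 2: z = -0.6454 + -0.2453i, |z|^2 = 0.4767
Iter 3: z = 0.0433 + -0.3393i, |z|^2 = 0.1170
Iter 4: z = -0.4263 + -0.6854i, |z|^2 = 0.6515
Iter 5: z = -0.6011 + -0.0717i, |z|^2 = 0.3664
Iter 6: z = 0.0431 + -0.5698i, |z|^2 = 0.3266
Iter 7: z = -0.6358 + -0.7052i, |z|^2 = 0.9015
Iter 8: z = -0.4059 + 0.2407i, |z|^2 = 0.2227
Iter 9: z = -0.2062 + -0.8514i, |z|^2 = 0.7675
Iter 10: z = -0.9955 + -0.3049i, |z|^2 = 1.0839
Iter 11: z = 0.5850 + -0.0489i, |z|^2 = 0.3446
Iter 12: z = 0.0268 + -0.7132i, |z|^2 = 0.5094
Iter 13: z = -0.8210 + -0.6942i, |z|^2 = 1.1560
Iter 14: z = -0.1209 + 0.4839i, |z|^2 = 0.2488
Iter 15: z = -0.5325 + -0.7730i, |z|^2 = 0.8811
Iter 16: z = -0.6269 + 0.1673i, |z|^2 = 0.4210
Iter 17: z = 0.0520 + -0.8657i, |z|^2 = 0.7522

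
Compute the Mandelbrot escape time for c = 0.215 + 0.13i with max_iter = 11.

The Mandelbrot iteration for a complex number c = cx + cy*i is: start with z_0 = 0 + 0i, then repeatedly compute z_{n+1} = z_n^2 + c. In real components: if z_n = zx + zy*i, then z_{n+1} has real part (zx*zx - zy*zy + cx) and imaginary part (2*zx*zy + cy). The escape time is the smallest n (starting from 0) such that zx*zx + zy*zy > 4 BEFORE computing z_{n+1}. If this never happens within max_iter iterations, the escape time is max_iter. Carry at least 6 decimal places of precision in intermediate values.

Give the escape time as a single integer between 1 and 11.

z_0 = 0 + 0i, c = 0.2150 + 0.1300i
Iter 1: z = 0.2150 + 0.1300i, |z|^2 = 0.0631
Iter 2: z = 0.2443 + 0.1859i, |z|^2 = 0.0943
Iter 3: z = 0.2401 + 0.2208i, |z|^2 = 0.1064
Iter 4: z = 0.2239 + 0.2361i, |z|^2 = 0.1059
Iter 5: z = 0.2094 + 0.2357i, |z|^2 = 0.0994
Iter 6: z = 0.2033 + 0.2287i, |z|^2 = 0.0936
Iter 7: z = 0.2040 + 0.2230i, |z|^2 = 0.0913
Iter 8: z = 0.2069 + 0.2210i, |z|^2 = 0.0916
Iter 9: z = 0.2090 + 0.2214i, |z|^2 = 0.0927
Iter 10: z = 0.2096 + 0.2226i, |z|^2 = 0.0935

Answer: 11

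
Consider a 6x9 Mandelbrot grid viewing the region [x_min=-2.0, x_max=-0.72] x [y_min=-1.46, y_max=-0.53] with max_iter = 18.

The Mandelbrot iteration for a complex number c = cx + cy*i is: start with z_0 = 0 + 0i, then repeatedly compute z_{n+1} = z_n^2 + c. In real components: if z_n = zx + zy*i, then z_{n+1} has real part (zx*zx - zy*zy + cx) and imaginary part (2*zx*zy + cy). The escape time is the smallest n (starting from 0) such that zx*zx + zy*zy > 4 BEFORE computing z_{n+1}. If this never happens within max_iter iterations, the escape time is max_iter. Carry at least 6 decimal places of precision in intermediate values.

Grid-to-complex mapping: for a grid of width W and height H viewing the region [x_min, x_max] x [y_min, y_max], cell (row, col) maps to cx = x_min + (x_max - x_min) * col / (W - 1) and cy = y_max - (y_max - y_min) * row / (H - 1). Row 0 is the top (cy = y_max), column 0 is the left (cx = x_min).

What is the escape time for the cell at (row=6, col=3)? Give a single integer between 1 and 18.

z_0 = 0 + 0i, c = -1.2320 + -1.2275i
Iter 1: z = -1.2320 + -1.2275i, |z|^2 = 3.0246
Iter 2: z = -1.2209 + 1.7971i, |z|^2 = 4.7201
Escaped at iteration 2

Answer: 2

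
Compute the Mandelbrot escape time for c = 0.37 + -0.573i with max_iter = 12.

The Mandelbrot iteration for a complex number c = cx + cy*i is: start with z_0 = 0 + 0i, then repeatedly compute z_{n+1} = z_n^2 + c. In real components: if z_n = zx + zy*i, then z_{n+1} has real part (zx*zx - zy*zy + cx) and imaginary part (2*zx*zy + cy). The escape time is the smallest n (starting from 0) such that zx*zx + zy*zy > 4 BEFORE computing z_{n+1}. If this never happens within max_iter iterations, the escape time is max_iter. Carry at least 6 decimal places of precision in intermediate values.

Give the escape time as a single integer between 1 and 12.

Answer: 12

Derivation:
z_0 = 0 + 0i, c = 0.3700 + -0.5730i
Iter 1: z = 0.3700 + -0.5730i, |z|^2 = 0.4652
Iter 2: z = 0.1786 + -0.9970i, |z|^2 = 1.0259
Iter 3: z = -0.5922 + -0.9291i, |z|^2 = 1.2138
Iter 4: z = -0.1425 + 0.5273i, |z|^2 = 0.2984
Iter 5: z = 0.1122 + -0.7233i, |z|^2 = 0.5358
Iter 6: z = -0.1406 + -0.7354i, |z|^2 = 0.5605
Iter 7: z = -0.1510 + -0.3662i, |z|^2 = 0.1569
Iter 8: z = 0.2587 + -0.4624i, |z|^2 = 0.2807
Iter 9: z = 0.2231 + -0.8122i, |z|^2 = 0.7095
Iter 10: z = -0.2399 + -0.9354i, |z|^2 = 0.9326
Iter 11: z = -0.4475 + -0.1241i, |z|^2 = 0.2156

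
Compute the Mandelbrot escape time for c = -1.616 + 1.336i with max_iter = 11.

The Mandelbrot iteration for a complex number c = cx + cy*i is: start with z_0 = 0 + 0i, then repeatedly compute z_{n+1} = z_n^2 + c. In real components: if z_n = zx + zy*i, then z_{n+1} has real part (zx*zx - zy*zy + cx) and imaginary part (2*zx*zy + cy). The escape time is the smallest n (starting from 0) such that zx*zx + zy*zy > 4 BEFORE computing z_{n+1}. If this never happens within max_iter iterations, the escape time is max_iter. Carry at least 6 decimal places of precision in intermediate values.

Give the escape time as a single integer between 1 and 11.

Answer: 1

Derivation:
z_0 = 0 + 0i, c = -1.6160 + 1.3360i
Iter 1: z = -1.6160 + 1.3360i, |z|^2 = 4.3964
Escaped at iteration 1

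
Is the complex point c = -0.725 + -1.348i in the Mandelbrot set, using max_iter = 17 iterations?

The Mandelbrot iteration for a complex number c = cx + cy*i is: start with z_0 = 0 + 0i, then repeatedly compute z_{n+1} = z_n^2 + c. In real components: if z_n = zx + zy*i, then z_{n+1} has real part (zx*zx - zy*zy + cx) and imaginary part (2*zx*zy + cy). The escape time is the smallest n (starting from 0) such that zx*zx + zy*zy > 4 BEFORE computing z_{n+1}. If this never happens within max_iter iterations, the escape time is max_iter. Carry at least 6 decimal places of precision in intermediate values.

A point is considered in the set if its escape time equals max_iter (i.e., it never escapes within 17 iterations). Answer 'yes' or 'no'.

z_0 = 0 + 0i, c = -0.7250 + -1.3480i
Iter 1: z = -0.7250 + -1.3480i, |z|^2 = 2.3427
Iter 2: z = -2.0165 + 0.6066i, |z|^2 = 4.4342
Escaped at iteration 2

Answer: no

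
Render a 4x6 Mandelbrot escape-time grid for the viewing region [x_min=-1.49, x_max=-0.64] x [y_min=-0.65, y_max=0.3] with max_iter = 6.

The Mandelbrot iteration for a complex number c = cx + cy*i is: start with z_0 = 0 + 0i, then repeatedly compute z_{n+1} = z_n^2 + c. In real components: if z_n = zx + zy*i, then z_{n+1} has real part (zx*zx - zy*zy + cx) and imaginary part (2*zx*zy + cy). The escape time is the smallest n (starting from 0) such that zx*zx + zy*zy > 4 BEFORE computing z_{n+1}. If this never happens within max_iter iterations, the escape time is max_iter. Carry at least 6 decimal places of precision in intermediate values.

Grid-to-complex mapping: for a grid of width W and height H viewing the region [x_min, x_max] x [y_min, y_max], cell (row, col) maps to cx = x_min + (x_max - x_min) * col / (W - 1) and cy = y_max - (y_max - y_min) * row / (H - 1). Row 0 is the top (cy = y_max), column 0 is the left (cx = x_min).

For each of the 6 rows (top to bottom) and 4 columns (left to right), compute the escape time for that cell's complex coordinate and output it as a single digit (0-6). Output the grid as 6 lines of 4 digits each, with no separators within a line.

Answer: 5666
6666
6666
5666
3666
3346

Derivation:
(row=0, col=0): c = -1.4900 + 0.3000i → escape time 5
(row=0, col=1): c = -1.2067 + 0.3000i → escape time 6
(row=0, col=2): c = -0.9233 + 0.3000i → escape time 6
(row=0, col=3): c = -0.6400 + 0.3000i → escape time 6
(row=1, col=0): c = -1.4900 + 0.1100i → escape time 6
(row=1, col=1): c = -1.2067 + 0.1100i → escape time 6
(row=1, col=2): c = -0.9233 + 0.1100i → escape time 6
(row=1, col=3): c = -0.6400 + 0.1100i → escape time 6
(row=2, col=0): c = -1.4900 + -0.0800i → escape time 6
(row=2, col=1): c = -1.2067 + -0.0800i → escape time 6
(row=2, col=2): c = -0.9233 + -0.0800i → escape time 6
(row=2, col=3): c = -0.6400 + -0.0800i → escape time 6
(row=3, col=0): c = -1.4900 + -0.2700i → escape time 5
(row=3, col=1): c = -1.2067 + -0.2700i → escape time 6
(row=3, col=2): c = -0.9233 + -0.2700i → escape time 6
(row=3, col=3): c = -0.6400 + -0.2700i → escape time 6
(row=4, col=0): c = -1.4900 + -0.4600i → escape time 3
(row=4, col=1): c = -1.2067 + -0.4600i → escape time 6
(row=4, col=2): c = -0.9233 + -0.4600i → escape time 6
(row=4, col=3): c = -0.6400 + -0.4600i → escape time 6
(row=5, col=0): c = -1.4900 + -0.6500i → escape time 3
(row=5, col=1): c = -1.2067 + -0.6500i → escape time 3
(row=5, col=2): c = -0.9233 + -0.6500i → escape time 4
(row=5, col=3): c = -0.6400 + -0.6500i → escape time 6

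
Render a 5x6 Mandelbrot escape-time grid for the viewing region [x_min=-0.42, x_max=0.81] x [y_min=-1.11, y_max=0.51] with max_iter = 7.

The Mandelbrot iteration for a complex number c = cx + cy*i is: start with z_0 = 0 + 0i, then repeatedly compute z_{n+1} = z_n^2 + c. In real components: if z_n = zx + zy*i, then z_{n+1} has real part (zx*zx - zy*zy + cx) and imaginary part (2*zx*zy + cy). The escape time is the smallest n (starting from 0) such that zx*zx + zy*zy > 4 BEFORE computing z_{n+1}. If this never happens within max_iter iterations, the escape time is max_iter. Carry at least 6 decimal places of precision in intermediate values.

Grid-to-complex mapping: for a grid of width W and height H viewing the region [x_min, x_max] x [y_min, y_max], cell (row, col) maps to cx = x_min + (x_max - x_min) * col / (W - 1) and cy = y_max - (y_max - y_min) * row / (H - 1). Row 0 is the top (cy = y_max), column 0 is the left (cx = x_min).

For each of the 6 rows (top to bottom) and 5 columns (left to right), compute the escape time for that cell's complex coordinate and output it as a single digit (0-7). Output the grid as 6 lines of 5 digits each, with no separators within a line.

(row=0, col=0): c = -0.4200 + 0.5100i → escape time 7
(row=0, col=1): c = -0.1125 + 0.5100i → escape time 7
(row=0, col=2): c = 0.1950 + 0.5100i → escape time 7
(row=0, col=3): c = 0.5025 + 0.5100i → escape time 5
(row=0, col=4): c = 0.8100 + 0.5100i → escape time 3
(row=1, col=0): c = -0.4200 + 0.1860i → escape time 7
(row=1, col=1): c = -0.1125 + 0.1860i → escape time 7
(row=1, col=2): c = 0.1950 + 0.1860i → escape time 7
(row=1, col=3): c = 0.5025 + 0.1860i → escape time 5
(row=1, col=4): c = 0.8100 + 0.1860i → escape time 3
(row=2, col=0): c = -0.4200 + -0.1380i → escape time 7
(row=2, col=1): c = -0.1125 + -0.1380i → escape time 7
(row=2, col=2): c = 0.1950 + -0.1380i → escape time 7
(row=2, col=3): c = 0.5025 + -0.1380i → escape time 5
(row=2, col=4): c = 0.8100 + -0.1380i → escape time 3
(row=3, col=0): c = -0.4200 + -0.4620i → escape time 7
(row=3, col=1): c = -0.1125 + -0.4620i → escape time 7
(row=3, col=2): c = 0.1950 + -0.4620i → escape time 7
(row=3, col=3): c = 0.5025 + -0.4620i → escape time 5
(row=3, col=4): c = 0.8100 + -0.4620i → escape time 3
(row=4, col=0): c = -0.4200 + -0.7860i → escape time 6
(row=4, col=1): c = -0.1125 + -0.7860i → escape time 7
(row=4, col=2): c = 0.1950 + -0.7860i → escape time 5
(row=4, col=3): c = 0.5025 + -0.7860i → escape time 3
(row=4, col=4): c = 0.8100 + -0.7860i → escape time 2
(row=5, col=0): c = -0.4200 + -1.1100i → escape time 4
(row=5, col=1): c = -0.1125 + -1.1100i → escape time 5
(row=5, col=2): c = 0.1950 + -1.1100i → escape time 3
(row=5, col=3): c = 0.5025 + -1.1100i → escape time 2
(row=5, col=4): c = 0.8100 + -1.1100i → escape time 2

Answer: 77753
77753
77753
77753
67532
45322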